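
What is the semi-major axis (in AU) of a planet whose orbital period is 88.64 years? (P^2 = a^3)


a = P^(2/3) = 88.64^(2/3) = 19.8802

19.8802 AU


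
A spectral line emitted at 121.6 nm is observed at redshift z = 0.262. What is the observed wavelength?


lam_obs = lam_emit * (1 + z) = 121.6 * (1 + 0.262) = 153.4592

153.4592 nm


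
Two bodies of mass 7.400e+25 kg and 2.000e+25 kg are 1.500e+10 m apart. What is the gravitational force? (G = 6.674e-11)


F = G*m1*m2/r^2 = 6.674e-11 * 7.400e+25 * 2.000e+25 / (1.500e+10)^2 = 6.674e-11 * 1.480e+51 / 2.250e+20 = 4.390e+20

4.390e+20 N


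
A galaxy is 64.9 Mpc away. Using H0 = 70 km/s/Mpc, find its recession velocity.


v = H0 * d = 70 * 64.9 = 4543.0

4543.0 km/s


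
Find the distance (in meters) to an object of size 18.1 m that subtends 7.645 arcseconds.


D = size / theta_rad, theta_rad = 7.645 * pi/(180*3600) = 3.706e-05, D = 488344.4072

488344.4072 m


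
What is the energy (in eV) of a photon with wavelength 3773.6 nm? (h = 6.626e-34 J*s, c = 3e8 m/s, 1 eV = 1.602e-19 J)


E = hc/lambda = 6.626e-34 * 3e8 / 3.774e-06 = 5.268e-20 J = 0.3288 eV

0.3288 eV


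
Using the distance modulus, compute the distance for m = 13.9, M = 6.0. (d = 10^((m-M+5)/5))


d = 10^((m - M + 5)/5) = 10^((13.9 - 6.0 + 5)/5) = 380.1894

380.1894 pc


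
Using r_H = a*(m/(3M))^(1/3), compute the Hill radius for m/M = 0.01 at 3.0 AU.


r_H = a * (m/3M)^(1/3) = 3.0 * (0.01/3)^(1/3) = 0.4481

0.4481 AU


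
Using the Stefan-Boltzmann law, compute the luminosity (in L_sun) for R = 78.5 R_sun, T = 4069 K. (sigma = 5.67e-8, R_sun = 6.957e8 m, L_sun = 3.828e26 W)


R = 78.5 * 6.957e8 m = 5.461245e+10 m. L = 4*pi*R^2*sigma*T^4 = 4*pi*(5.461245e+10)^2 * 5.67e-8 * 4069^4 = 5.825416781e+29 W. L/L_sun = 5.825416781e+29 / 3.828e26 = 1521.7912

1521.7912 L_sun


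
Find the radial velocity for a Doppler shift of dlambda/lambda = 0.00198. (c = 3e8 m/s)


v = (dlambda/lambda) * c = 0.00198 * 3e8 = 594000.0

594000.0 m/s


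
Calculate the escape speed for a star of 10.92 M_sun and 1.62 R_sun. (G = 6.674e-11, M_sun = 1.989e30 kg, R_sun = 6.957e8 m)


M = 10.92 * 1.989e30 kg = 2.171988e+31 kg; R = 1.62 * 6.957e8 m = 1.127034e+09 m. v_esc = sqrt(2GM/R) = sqrt(2 * 6.674e-11 * 2.171988e+31 / 1.127034e+09) = 1.604e+06

1.604e+06 m/s


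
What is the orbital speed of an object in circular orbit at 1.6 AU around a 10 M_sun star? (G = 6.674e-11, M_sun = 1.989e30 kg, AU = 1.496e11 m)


v = sqrt(GM/r) = sqrt(6.674e-11 * 1.989e+31 / 2.394e+11) = 74470.5746

74470.5746 m/s


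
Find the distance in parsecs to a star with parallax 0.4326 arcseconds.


d = 1/p = 1/0.4326 = 2.3116

2.3116 pc


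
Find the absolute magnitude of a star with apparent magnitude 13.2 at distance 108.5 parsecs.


M = m - 5*log10(d) + 5 = 13.2 - 5*log10(108.5) + 5 = 8.0229

8.0229


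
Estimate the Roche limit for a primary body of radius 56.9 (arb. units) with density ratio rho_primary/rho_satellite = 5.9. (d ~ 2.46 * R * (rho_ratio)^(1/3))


d_Roche = 2.46 * 56.9 * 5.9^(1/3) = 252.9287

252.9287


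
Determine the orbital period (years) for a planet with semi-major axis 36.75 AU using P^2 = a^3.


P = a^(3/2) = 36.75^1.5 = 222.785

222.785 years


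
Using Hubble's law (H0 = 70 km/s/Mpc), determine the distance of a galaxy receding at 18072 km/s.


d = v / H0 = 18072 / 70 = 258.1714

258.1714 Mpc


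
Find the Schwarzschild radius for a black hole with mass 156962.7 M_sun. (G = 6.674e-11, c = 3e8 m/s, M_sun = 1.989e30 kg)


M = 156962.7 * 1.989e30 kg = 3.121988103e+35 kg. rs = 2GM/c^2 = 2 * 6.674e-11 * 3.121988103e+35 / (3e8)^2 = 4.630e+08

4.630e+08 m


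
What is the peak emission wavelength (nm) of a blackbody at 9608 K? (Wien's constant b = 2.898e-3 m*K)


lam_max = b / T = 2.898e-3 / 9608 = 3.016e-07 m = 301.6236 nm

301.6236 nm


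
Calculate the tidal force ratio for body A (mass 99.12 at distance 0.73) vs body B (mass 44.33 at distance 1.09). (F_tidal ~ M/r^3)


Ratio = (M1/r1^3) / (M2/r2^3) = (99.12/0.73^3) / (44.33/1.09^3) = 7.4435

7.4435


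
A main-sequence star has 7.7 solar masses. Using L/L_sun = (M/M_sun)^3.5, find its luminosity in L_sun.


L/L_sun = (M/M_sun)^3.5 = 7.7^3.5 = 1266.8277

1266.8277 L_sun


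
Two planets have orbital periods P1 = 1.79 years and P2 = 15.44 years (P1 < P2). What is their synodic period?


1/P_syn = |1/P1 - 1/P2| = |1/1.79 - 1/15.44| => P_syn = 2.0247

2.0247 years


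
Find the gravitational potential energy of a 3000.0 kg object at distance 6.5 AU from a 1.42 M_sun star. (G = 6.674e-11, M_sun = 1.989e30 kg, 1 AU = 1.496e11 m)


M = 1.42 * 1.989e30 kg = 2.82438e+30 kg; r = 6.5 AU * 1.496e11 m/AU = 9.724e+11 m. U = -GM*m/r = -(6.674e-11 * 2.82438e+30 * 3000.0) / 9.724e+11 = -5.815e+11

-5.815e+11 J


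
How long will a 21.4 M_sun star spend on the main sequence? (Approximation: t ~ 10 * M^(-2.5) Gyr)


t = 10 * M^(-2.5) = 10 * 21.4^(-2.5) = 0.0047

0.0047 Gyr


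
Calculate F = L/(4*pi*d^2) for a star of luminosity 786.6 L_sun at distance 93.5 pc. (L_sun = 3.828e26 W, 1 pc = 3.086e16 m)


F = L / (4*pi*d^2) = 3.011e+29 / (4*pi*(2.885e+18)^2) = 2.878e-09

2.878e-09 W/m^2


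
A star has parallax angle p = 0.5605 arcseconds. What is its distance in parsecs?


d = 1/p = 1/0.5605 = 1.7841

1.7841 pc


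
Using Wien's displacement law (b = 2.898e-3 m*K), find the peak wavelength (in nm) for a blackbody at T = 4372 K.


lam_max = b / T = 2.898e-3 / 4372 = 6.629e-07 m = 662.8545 nm

662.8545 nm


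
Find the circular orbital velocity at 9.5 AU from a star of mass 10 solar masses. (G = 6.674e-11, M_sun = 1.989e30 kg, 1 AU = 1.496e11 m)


v = sqrt(GM/r) = sqrt(6.674e-11 * 1.989e+31 / 1.421e+12) = 30562.079

30562.079 m/s


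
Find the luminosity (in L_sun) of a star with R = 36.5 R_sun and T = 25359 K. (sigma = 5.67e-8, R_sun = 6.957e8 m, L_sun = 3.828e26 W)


R = 36.5 * 6.957e8 m = 2.539305e+10 m. L = 4*pi*R^2*sigma*T^4 = 4*pi*(2.539305e+10)^2 * 5.67e-8 * 25359^4 = 1.899989292e+32 W. L/L_sun = 1.899989292e+32 / 3.828e26 = 496339.9404

496339.9404 L_sun


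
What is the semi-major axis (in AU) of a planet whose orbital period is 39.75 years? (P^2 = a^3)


a = P^(2/3) = 39.75^(2/3) = 11.6473

11.6473 AU


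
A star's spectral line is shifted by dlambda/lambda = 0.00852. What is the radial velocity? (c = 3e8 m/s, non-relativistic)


v = (dlambda/lambda) * c = 0.00852 * 3e8 = 2.556e+06

2.556e+06 m/s


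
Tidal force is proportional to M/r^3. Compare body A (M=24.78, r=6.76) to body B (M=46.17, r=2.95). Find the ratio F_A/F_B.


Ratio = (M1/r1^3) / (M2/r2^3) = (24.78/6.76^3) / (46.17/2.95^3) = 0.0446

0.0446


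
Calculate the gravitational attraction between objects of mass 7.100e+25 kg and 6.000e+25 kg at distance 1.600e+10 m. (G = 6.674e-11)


F = G*m1*m2/r^2 = 6.674e-11 * 7.100e+25 * 6.000e+25 / (1.600e+10)^2 = 6.674e-11 * 4.260e+51 / 2.560e+20 = 1.111e+21

1.111e+21 N


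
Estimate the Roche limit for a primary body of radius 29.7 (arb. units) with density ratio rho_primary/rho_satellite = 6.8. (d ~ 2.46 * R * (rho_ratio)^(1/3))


d_Roche = 2.46 * 29.7 * 6.8^(1/3) = 138.4186

138.4186


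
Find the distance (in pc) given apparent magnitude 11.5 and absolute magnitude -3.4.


d = 10^((m - M + 5)/5) = 10^((11.5 - -3.4 + 5)/5) = 9549.9259

9549.9259 pc


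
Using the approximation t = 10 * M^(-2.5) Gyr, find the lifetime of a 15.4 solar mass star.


t = 10 * M^(-2.5) = 10 * 15.4^(-2.5) = 0.0107

0.0107 Gyr


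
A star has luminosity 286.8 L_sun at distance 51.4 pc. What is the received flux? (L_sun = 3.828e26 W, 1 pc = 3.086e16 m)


F = L / (4*pi*d^2) = 1.098e+29 / (4*pi*(1.586e+18)^2) = 3.472e-09

3.472e-09 W/m^2


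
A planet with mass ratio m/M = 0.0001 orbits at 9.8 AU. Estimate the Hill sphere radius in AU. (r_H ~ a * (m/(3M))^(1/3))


r_H = a * (m/3M)^(1/3) = 9.8 * (0.0001/3)^(1/3) = 0.3154

0.3154 AU


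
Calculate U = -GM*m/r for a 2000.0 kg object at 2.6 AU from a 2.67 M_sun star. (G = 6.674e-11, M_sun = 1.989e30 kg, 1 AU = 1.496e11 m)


M = 2.67 * 1.989e30 kg = 5.31063e+30 kg; r = 2.6 AU * 1.496e11 m/AU = 3.8896e+11 m. U = -GM*m/r = -(6.674e-11 * 5.31063e+30 * 2000.0) / 3.8896e+11 = -1.822e+12

-1.822e+12 J


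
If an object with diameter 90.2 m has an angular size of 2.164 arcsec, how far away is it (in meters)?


D = size / theta_rad, theta_rad = 2.164 * pi/(180*3600) = 1.049e-05, D = 8.598e+06

8.598e+06 m


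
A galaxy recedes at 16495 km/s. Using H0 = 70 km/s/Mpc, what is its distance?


d = v / H0 = 16495 / 70 = 235.6429

235.6429 Mpc


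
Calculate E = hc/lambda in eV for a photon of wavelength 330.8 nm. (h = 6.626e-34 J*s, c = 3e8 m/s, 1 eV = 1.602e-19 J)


E = hc/lambda = 6.626e-34 * 3e8 / 3.308e-07 = 6.009e-19 J = 3.751 eV

3.751 eV


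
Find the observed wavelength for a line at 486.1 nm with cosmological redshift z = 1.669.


lam_obs = lam_emit * (1 + z) = 486.1 * (1 + 1.669) = 1297.4009

1297.4009 nm


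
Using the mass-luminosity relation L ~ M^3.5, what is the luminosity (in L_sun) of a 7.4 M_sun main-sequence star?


L/L_sun = (M/M_sun)^3.5 = 7.4^3.5 = 1102.3285

1102.3285 L_sun


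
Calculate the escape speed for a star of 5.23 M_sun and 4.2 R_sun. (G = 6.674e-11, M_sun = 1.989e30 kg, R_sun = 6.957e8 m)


M = 5.23 * 1.989e30 kg = 1.040247e+31 kg; R = 4.2 * 6.957e8 m = 2.92194e+09 m. v_esc = sqrt(2GM/R) = sqrt(2 * 6.674e-11 * 1.040247e+31 / 2.92194e+09) = 689351.4416

689351.4416 m/s


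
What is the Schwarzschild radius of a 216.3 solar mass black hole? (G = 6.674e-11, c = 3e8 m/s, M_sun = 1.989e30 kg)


M = 216.3 * 1.989e30 kg = 4.302207e+32 kg. rs = 2GM/c^2 = 2 * 6.674e-11 * 4.302207e+32 / (3e8)^2 = 638065.1004

638065.1004 m


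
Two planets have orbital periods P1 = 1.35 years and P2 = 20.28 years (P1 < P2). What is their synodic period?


1/P_syn = |1/P1 - 1/P2| = |1/1.35 - 1/20.28| => P_syn = 1.4463

1.4463 years


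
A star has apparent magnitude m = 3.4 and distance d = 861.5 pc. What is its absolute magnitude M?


M = m - 5*log10(d) + 5 = 3.4 - 5*log10(861.5) + 5 = -6.2763

-6.2763


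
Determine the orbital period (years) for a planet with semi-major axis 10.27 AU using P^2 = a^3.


P = a^(3/2) = 10.27^1.5 = 32.9121

32.9121 years


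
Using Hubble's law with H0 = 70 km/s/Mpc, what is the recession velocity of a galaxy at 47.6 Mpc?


v = H0 * d = 70 * 47.6 = 3332.0

3332.0 km/s


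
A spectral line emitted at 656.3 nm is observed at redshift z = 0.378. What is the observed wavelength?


lam_obs = lam_emit * (1 + z) = 656.3 * (1 + 0.378) = 904.3814

904.3814 nm


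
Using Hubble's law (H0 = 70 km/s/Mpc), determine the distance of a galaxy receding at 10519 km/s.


d = v / H0 = 10519 / 70 = 150.2714

150.2714 Mpc


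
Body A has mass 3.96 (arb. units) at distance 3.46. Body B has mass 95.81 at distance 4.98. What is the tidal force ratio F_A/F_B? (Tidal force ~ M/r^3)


Ratio = (M1/r1^3) / (M2/r2^3) = (3.96/3.46^3) / (95.81/4.98^3) = 0.1232

0.1232


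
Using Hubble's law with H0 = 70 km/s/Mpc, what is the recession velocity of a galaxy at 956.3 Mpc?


v = H0 * d = 70 * 956.3 = 66941.0

66941.0 km/s


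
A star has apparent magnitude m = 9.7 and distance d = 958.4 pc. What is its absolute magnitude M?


M = m - 5*log10(d) + 5 = 9.7 - 5*log10(958.4) + 5 = -0.2077

-0.2077


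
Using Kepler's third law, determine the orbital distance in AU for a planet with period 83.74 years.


a = P^(2/3) = 83.74^(2/3) = 19.1406

19.1406 AU


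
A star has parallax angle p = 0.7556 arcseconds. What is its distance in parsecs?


d = 1/p = 1/0.7556 = 1.3235

1.3235 pc


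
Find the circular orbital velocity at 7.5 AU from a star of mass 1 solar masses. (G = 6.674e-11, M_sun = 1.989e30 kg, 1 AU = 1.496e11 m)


v = sqrt(GM/r) = sqrt(6.674e-11 * 1.989e+30 / 1.122e+12) = 10877.1236

10877.1236 m/s


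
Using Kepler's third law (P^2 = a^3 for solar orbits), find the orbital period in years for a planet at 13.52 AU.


P = a^(3/2) = 13.52^1.5 = 49.7124

49.7124 years


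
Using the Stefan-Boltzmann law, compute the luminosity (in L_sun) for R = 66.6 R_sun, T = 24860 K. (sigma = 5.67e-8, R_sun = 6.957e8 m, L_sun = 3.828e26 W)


R = 66.6 * 6.957e8 m = 4.633362e+10 m. L = 4*pi*R^2*sigma*T^4 = 4*pi*(4.633362e+10)^2 * 5.67e-8 * 24860^4 = 5.842381134e+32 W. L/L_sun = 5.842381134e+32 / 3.828e26 = 1.526e+06

1.526e+06 L_sun


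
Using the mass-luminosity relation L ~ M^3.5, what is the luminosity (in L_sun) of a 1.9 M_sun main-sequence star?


L/L_sun = (M/M_sun)^3.5 = 1.9^3.5 = 9.4545

9.4545 L_sun


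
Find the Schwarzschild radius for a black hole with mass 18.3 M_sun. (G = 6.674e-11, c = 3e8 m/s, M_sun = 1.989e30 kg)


M = 18.3 * 1.989e30 kg = 3.63987e+31 kg. rs = 2GM/c^2 = 2 * 6.674e-11 * 3.63987e+31 / (3e8)^2 = 53983.3164

53983.3164 m


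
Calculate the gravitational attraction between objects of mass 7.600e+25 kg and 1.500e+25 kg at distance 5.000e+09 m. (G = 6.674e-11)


F = G*m1*m2/r^2 = 6.674e-11 * 7.600e+25 * 1.500e+25 / (5.000e+09)^2 = 6.674e-11 * 1.140e+51 / 2.500e+19 = 3.043e+21

3.043e+21 N


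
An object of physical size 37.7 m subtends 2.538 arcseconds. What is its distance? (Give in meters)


D = size / theta_rad, theta_rad = 2.538 * pi/(180*3600) = 1.230e-05, D = 3.064e+06

3.064e+06 m


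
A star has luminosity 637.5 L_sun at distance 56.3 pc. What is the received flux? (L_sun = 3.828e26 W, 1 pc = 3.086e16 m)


F = L / (4*pi*d^2) = 2.440e+29 / (4*pi*(1.737e+18)^2) = 6.433e-09

6.433e-09 W/m^2


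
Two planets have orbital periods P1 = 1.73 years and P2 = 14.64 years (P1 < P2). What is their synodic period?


1/P_syn = |1/P1 - 1/P2| = |1/1.73 - 1/14.64| => P_syn = 1.9618

1.9618 years


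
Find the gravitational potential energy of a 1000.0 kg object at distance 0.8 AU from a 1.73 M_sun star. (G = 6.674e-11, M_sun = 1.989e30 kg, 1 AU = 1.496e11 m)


M = 1.73 * 1.989e30 kg = 3.44097e+30 kg; r = 0.8 AU * 1.496e11 m/AU = 1.1968e+11 m. U = -GM*m/r = -(6.674e-11 * 3.44097e+30 * 1000.0) / 1.1968e+11 = -1.919e+12

-1.919e+12 J


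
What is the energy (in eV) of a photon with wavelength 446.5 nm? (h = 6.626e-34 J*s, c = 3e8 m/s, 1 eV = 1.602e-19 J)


E = hc/lambda = 6.626e-34 * 3e8 / 4.465e-07 = 4.452e-19 J = 2.779 eV

2.779 eV


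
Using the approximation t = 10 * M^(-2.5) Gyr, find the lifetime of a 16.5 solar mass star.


t = 10 * M^(-2.5) = 10 * 16.5^(-2.5) = 0.009

0.009 Gyr


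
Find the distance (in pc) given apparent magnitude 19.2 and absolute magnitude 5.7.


d = 10^((m - M + 5)/5) = 10^((19.2 - 5.7 + 5)/5) = 5011.8723

5011.8723 pc


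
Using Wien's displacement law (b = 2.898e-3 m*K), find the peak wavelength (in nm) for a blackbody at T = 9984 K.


lam_max = b / T = 2.898e-3 / 9984 = 2.903e-07 m = 290.2644 nm

290.2644 nm


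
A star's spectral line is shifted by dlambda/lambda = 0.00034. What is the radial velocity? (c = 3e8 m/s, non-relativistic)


v = (dlambda/lambda) * c = 0.00034 * 3e8 = 102000.0

102000.0 m/s


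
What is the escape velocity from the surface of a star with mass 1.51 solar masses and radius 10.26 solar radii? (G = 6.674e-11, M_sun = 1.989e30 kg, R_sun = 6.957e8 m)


M = 1.51 * 1.989e30 kg = 3.00339e+30 kg; R = 10.26 * 6.957e8 m = 7.137882e+09 m. v_esc = sqrt(2GM/R) = sqrt(2 * 6.674e-11 * 3.00339e+30 / 7.137882e+09) = 236989.5968

236989.5968 m/s


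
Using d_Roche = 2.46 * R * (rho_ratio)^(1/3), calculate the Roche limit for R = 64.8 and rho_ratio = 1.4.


d_Roche = 2.46 * 64.8 * 1.4^(1/3) = 178.328

178.328


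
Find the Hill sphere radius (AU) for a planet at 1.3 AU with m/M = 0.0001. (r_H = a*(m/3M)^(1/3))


r_H = a * (m/3M)^(1/3) = 1.3 * (0.0001/3)^(1/3) = 0.0418

0.0418 AU


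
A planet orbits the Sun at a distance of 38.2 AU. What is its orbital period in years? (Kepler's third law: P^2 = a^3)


P = a^(3/2) = 38.2^1.5 = 236.0995

236.0995 years


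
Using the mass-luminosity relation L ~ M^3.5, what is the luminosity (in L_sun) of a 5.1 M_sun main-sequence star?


L/L_sun = (M/M_sun)^3.5 = 5.1^3.5 = 299.5681

299.5681 L_sun


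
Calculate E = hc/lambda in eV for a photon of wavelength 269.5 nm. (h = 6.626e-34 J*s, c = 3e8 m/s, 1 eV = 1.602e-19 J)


E = hc/lambda = 6.626e-34 * 3e8 / 2.695e-07 = 7.376e-19 J = 4.6042 eV

4.6042 eV


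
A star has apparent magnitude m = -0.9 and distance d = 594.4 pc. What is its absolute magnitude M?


M = m - 5*log10(d) + 5 = -0.9 - 5*log10(594.4) + 5 = -9.7704

-9.7704


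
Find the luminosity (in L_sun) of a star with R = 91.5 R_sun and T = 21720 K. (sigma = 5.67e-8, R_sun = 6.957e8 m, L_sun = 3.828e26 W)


R = 91.5 * 6.957e8 m = 6.365655e+10 m. L = 4*pi*R^2*sigma*T^4 = 4*pi*(6.365655e+10)^2 * 5.67e-8 * 21720^4 = 6.425669756e+32 W. L/L_sun = 6.425669756e+32 / 3.828e26 = 1.679e+06

1.679e+06 L_sun


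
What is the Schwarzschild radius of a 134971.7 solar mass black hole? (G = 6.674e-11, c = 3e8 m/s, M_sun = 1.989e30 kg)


M = 134971.7 * 1.989e30 kg = 2.684587113e+35 kg. rs = 2GM/c^2 = 2 * 6.674e-11 * 2.684587113e+35 / (3e8)^2 = 3.982e+08

3.982e+08 m


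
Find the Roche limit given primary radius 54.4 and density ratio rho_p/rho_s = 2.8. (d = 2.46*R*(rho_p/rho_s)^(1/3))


d_Roche = 2.46 * 54.4 * 2.8^(1/3) = 188.6195

188.6195


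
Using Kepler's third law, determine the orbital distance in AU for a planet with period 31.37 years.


a = P^(2/3) = 31.37^(2/3) = 9.9466

9.9466 AU


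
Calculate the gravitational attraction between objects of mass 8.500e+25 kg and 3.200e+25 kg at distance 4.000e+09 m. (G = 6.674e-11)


F = G*m1*m2/r^2 = 6.674e-11 * 8.500e+25 * 3.200e+25 / (4.000e+09)^2 = 6.674e-11 * 2.720e+51 / 1.600e+19 = 1.135e+22

1.135e+22 N


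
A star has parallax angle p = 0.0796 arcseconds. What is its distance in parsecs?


d = 1/p = 1/0.0796 = 12.5628

12.5628 pc


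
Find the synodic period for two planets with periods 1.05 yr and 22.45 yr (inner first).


1/P_syn = |1/P1 - 1/P2| = |1/1.05 - 1/22.45| => P_syn = 1.1015

1.1015 years


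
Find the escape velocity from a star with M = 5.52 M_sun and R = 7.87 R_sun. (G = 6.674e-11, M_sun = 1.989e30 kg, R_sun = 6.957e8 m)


M = 5.52 * 1.989e30 kg = 1.097928e+31 kg; R = 7.87 * 6.957e8 m = 5.475159e+09 m. v_esc = sqrt(2GM/R) = sqrt(2 * 6.674e-11 * 1.097928e+31 / 5.475159e+09) = 517364.5431

517364.5431 m/s


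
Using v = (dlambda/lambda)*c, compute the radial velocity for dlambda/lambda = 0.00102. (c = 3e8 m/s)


v = (dlambda/lambda) * c = 0.00102 * 3e8 = 306000.0

306000.0 m/s


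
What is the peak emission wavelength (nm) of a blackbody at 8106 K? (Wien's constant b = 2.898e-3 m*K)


lam_max = b / T = 2.898e-3 / 8106 = 3.575e-07 m = 357.513 nm

357.513 nm


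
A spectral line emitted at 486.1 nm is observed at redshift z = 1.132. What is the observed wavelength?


lam_obs = lam_emit * (1 + z) = 486.1 * (1 + 1.132) = 1036.3652

1036.3652 nm


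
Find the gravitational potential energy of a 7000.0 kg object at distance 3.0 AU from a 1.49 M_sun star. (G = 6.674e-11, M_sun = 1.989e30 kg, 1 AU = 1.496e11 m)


M = 1.49 * 1.989e30 kg = 2.96361e+30 kg; r = 3.0 AU * 1.496e11 m/AU = 4.488e+11 m. U = -GM*m/r = -(6.674e-11 * 2.96361e+30 * 7000.0) / 4.488e+11 = -3.085e+12

-3.085e+12 J


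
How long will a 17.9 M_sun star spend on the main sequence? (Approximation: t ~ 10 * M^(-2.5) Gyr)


t = 10 * M^(-2.5) = 10 * 17.9^(-2.5) = 0.0074

0.0074 Gyr


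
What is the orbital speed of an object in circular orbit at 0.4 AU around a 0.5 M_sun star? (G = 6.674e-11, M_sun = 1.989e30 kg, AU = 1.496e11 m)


v = sqrt(GM/r) = sqrt(6.674e-11 * 9.945e+29 / 5.984e+10) = 33304.2534

33304.2534 m/s


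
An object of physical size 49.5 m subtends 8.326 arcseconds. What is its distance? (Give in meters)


D = size / theta_rad, theta_rad = 8.326 * pi/(180*3600) = 4.037e-05, D = 1.226e+06

1.226e+06 m


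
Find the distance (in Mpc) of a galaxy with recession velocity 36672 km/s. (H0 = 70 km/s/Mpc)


d = v / H0 = 36672 / 70 = 523.8857

523.8857 Mpc


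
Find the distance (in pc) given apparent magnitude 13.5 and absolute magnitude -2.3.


d = 10^((m - M + 5)/5) = 10^((13.5 - -2.3 + 5)/5) = 14454.3977

14454.3977 pc


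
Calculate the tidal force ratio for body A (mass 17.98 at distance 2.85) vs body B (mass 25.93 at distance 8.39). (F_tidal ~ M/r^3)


Ratio = (M1/r1^3) / (M2/r2^3) = (17.98/2.85^3) / (25.93/8.39^3) = 17.6904

17.6904


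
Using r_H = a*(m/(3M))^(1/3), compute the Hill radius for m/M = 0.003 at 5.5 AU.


r_H = a * (m/3M)^(1/3) = 5.5 * (0.003/3)^(1/3) = 0.55

0.55 AU


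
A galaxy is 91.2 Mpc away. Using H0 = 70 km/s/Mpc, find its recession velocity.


v = H0 * d = 70 * 91.2 = 6384.0

6384.0 km/s


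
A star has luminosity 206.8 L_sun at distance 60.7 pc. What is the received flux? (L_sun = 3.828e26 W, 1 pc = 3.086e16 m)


F = L / (4*pi*d^2) = 7.916e+28 / (4*pi*(1.873e+18)^2) = 1.795e-09

1.795e-09 W/m^2


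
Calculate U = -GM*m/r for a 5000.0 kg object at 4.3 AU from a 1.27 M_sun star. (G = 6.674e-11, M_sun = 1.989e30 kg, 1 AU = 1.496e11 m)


M = 1.27 * 1.989e30 kg = 2.52603e+30 kg; r = 4.3 AU * 1.496e11 m/AU = 6.4328e+11 m. U = -GM*m/r = -(6.674e-11 * 2.52603e+30 * 5000.0) / 6.4328e+11 = -1.310e+12

-1.310e+12 J


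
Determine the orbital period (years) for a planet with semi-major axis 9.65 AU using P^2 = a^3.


P = a^(3/2) = 9.65^1.5 = 29.9772

29.9772 years


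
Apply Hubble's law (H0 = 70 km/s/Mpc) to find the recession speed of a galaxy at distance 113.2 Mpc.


v = H0 * d = 70 * 113.2 = 7924.0

7924.0 km/s


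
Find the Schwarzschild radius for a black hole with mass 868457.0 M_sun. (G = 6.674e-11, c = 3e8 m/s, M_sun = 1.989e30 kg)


M = 868457.0 * 1.989e30 kg = 1.727360973e+36 kg. rs = 2GM/c^2 = 2 * 6.674e-11 * 1.727360973e+36 / (3e8)^2 = 2.562e+09

2.562e+09 m


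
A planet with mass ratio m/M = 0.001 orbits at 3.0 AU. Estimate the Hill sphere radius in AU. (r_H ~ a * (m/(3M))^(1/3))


r_H = a * (m/3M)^(1/3) = 3.0 * (0.001/3)^(1/3) = 0.208

0.208 AU


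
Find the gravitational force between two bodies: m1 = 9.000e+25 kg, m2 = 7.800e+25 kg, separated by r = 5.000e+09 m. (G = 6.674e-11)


F = G*m1*m2/r^2 = 6.674e-11 * 9.000e+25 * 7.800e+25 / (5.000e+09)^2 = 6.674e-11 * 7.020e+51 / 2.500e+19 = 1.874e+22

1.874e+22 N


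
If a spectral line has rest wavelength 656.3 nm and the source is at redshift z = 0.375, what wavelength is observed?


lam_obs = lam_emit * (1 + z) = 656.3 * (1 + 0.375) = 902.4125

902.4125 nm


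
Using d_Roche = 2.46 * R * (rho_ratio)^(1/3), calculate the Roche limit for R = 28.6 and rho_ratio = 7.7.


d_Roche = 2.46 * 28.6 * 7.7^(1/3) = 138.9306

138.9306


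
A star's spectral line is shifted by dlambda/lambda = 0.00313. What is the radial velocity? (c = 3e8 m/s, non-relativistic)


v = (dlambda/lambda) * c = 0.00313 * 3e8 = 939000.0

939000.0 m/s


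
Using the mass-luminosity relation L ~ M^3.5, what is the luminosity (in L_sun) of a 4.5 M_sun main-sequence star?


L/L_sun = (M/M_sun)^3.5 = 4.5^3.5 = 193.3053

193.3053 L_sun


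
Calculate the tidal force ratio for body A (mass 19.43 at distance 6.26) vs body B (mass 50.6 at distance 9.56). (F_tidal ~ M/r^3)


Ratio = (M1/r1^3) / (M2/r2^3) = (19.43/6.26^3) / (50.6/9.56^3) = 1.3676

1.3676


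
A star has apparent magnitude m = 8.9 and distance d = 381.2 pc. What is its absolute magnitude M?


M = m - 5*log10(d) + 5 = 8.9 - 5*log10(381.2) + 5 = 0.9942

0.9942


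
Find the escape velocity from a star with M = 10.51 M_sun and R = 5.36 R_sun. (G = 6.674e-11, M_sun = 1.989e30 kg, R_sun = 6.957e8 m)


M = 10.51 * 1.989e30 kg = 2.090439e+31 kg; R = 5.36 * 6.957e8 m = 3.728952e+09 m. v_esc = sqrt(2GM/R) = sqrt(2 * 6.674e-11 * 2.090439e+31 / 3.728952e+09) = 865034.5465

865034.5465 m/s


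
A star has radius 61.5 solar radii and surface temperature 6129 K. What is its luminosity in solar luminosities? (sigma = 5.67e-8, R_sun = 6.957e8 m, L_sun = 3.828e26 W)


R = 61.5 * 6.957e8 m = 4.278555e+10 m. L = 4*pi*R^2*sigma*T^4 = 4*pi*(4.278555e+10)^2 * 5.67e-8 * 6129^4 = 1.840541637e+30 W. L/L_sun = 1.840541637e+30 / 3.828e26 = 4808.1025

4808.1025 L_sun


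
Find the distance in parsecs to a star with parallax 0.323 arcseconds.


d = 1/p = 1/0.323 = 3.096

3.096 pc


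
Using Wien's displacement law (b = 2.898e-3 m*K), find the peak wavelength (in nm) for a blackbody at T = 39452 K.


lam_max = b / T = 2.898e-3 / 39452 = 7.346e-08 m = 73.4564 nm

73.4564 nm


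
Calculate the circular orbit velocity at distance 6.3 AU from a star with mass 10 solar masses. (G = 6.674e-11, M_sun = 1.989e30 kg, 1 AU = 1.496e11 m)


v = sqrt(GM/r) = sqrt(6.674e-11 * 1.989e+31 / 9.425e+11) = 37529.642

37529.642 m/s


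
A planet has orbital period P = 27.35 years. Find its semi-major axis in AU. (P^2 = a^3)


a = P^(2/3) = 27.35^(2/3) = 9.0776

9.0776 AU


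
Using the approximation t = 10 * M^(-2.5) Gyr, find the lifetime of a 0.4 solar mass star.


t = 10 * M^(-2.5) = 10 * 0.4^(-2.5) = 98.8212

98.8212 Gyr


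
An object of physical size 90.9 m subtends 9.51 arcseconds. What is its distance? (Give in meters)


D = size / theta_rad, theta_rad = 9.51 * pi/(180*3600) = 4.611e-05, D = 1.972e+06

1.972e+06 m


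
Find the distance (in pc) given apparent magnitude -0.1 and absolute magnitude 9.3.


d = 10^((m - M + 5)/5) = 10^((-0.1 - 9.3 + 5)/5) = 0.1318

0.1318 pc


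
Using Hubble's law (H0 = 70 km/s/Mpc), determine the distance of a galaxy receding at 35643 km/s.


d = v / H0 = 35643 / 70 = 509.1857

509.1857 Mpc


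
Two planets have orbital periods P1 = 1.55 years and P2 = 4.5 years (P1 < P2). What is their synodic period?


1/P_syn = |1/P1 - 1/P2| = |1/1.55 - 1/4.5| => P_syn = 2.3644

2.3644 years


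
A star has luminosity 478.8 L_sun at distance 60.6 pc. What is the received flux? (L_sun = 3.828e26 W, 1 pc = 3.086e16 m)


F = L / (4*pi*d^2) = 1.833e+29 / (4*pi*(1.870e+18)^2) = 4.170e-09

4.170e-09 W/m^2


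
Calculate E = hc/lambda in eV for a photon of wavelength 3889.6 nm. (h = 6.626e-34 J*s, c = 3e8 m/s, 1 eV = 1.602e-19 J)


E = hc/lambda = 6.626e-34 * 3e8 / 3.890e-06 = 5.111e-20 J = 0.319 eV

0.319 eV


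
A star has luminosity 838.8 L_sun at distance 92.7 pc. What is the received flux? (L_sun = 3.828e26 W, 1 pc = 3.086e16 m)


F = L / (4*pi*d^2) = 3.211e+29 / (4*pi*(2.861e+18)^2) = 3.122e-09

3.122e-09 W/m^2


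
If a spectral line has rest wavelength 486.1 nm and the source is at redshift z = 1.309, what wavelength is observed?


lam_obs = lam_emit * (1 + z) = 486.1 * (1 + 1.309) = 1122.4049

1122.4049 nm


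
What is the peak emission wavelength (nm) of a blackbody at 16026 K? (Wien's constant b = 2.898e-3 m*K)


lam_max = b / T = 2.898e-3 / 16026 = 1.808e-07 m = 180.8311 nm

180.8311 nm


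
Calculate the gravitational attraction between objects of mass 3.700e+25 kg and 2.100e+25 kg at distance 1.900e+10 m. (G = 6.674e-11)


F = G*m1*m2/r^2 = 6.674e-11 * 3.700e+25 * 2.100e+25 / (1.900e+10)^2 = 6.674e-11 * 7.770e+50 / 3.610e+20 = 1.436e+20

1.436e+20 N


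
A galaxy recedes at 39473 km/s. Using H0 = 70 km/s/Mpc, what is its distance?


d = v / H0 = 39473 / 70 = 563.9

563.9 Mpc


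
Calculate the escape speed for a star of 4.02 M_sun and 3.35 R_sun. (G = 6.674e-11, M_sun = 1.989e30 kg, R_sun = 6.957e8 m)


M = 4.02 * 1.989e30 kg = 7.99578e+30 kg; R = 3.35 * 6.957e8 m = 2.330595e+09 m. v_esc = sqrt(2GM/R) = sqrt(2 * 6.674e-11 * 7.99578e+30 / 2.330595e+09) = 676713.9229

676713.9229 m/s


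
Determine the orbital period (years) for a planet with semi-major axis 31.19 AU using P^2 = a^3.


P = a^(3/2) = 31.19^1.5 = 174.1899

174.1899 years


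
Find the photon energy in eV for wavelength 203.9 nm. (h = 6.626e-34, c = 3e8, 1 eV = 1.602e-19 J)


E = hc/lambda = 6.626e-34 * 3e8 / 2.039e-07 = 9.749e-19 J = 6.0855 eV

6.0855 eV


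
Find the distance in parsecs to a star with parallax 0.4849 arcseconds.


d = 1/p = 1/0.4849 = 2.0623

2.0623 pc


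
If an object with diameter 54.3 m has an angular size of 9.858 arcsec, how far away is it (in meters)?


D = size / theta_rad, theta_rad = 9.858 * pi/(180*3600) = 4.779e-05, D = 1.136e+06

1.136e+06 m


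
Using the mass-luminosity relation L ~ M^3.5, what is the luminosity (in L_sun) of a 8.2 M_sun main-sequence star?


L/L_sun = (M/M_sun)^3.5 = 8.2^3.5 = 1578.8777

1578.8777 L_sun


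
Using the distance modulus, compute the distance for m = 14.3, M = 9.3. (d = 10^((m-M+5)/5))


d = 10^((m - M + 5)/5) = 10^((14.3 - 9.3 + 5)/5) = 100.0

100.0 pc


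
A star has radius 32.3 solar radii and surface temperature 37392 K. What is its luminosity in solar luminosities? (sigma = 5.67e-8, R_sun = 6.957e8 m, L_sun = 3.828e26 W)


R = 32.3 * 6.957e8 m = 2.247111e+10 m. L = 4*pi*R^2*sigma*T^4 = 4*pi*(2.247111e+10)^2 * 5.67e-8 * 37392^4 = 7.03326133e+32 W. L/L_sun = 7.03326133e+32 / 3.828e26 = 1.837e+06

1.837e+06 L_sun


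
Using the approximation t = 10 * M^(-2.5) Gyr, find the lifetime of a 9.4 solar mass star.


t = 10 * M^(-2.5) = 10 * 9.4^(-2.5) = 0.0369

0.0369 Gyr


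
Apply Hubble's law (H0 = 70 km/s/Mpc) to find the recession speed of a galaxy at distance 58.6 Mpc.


v = H0 * d = 70 * 58.6 = 4102.0

4102.0 km/s


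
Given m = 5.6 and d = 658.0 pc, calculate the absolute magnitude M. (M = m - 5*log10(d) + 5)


M = m - 5*log10(d) + 5 = 5.6 - 5*log10(658.0) + 5 = -3.4911

-3.4911


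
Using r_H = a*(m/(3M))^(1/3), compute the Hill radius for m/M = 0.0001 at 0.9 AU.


r_H = a * (m/3M)^(1/3) = 0.9 * (0.0001/3)^(1/3) = 0.029

0.029 AU


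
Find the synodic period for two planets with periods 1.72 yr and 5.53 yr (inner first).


1/P_syn = |1/P1 - 1/P2| = |1/1.72 - 1/5.53| => P_syn = 2.4965

2.4965 years


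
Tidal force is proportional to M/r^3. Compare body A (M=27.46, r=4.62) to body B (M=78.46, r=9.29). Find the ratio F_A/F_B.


Ratio = (M1/r1^3) / (M2/r2^3) = (27.46/4.62^3) / (78.46/9.29^3) = 2.8456

2.8456


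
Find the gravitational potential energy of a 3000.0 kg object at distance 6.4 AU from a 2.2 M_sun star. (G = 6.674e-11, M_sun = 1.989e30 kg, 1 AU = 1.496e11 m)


M = 2.2 * 1.989e30 kg = 4.3758e+30 kg; r = 6.4 AU * 1.496e11 m/AU = 9.5744e+11 m. U = -GM*m/r = -(6.674e-11 * 4.3758e+30 * 3000.0) / 9.5744e+11 = -9.151e+11

-9.151e+11 J


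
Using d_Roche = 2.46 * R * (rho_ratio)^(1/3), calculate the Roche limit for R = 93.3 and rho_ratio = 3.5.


d_Roche = 2.46 * 93.3 * 3.5^(1/3) = 348.4759

348.4759


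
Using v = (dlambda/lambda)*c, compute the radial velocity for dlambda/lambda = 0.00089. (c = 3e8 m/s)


v = (dlambda/lambda) * c = 0.00089 * 3e8 = 267000.0

267000.0 m/s


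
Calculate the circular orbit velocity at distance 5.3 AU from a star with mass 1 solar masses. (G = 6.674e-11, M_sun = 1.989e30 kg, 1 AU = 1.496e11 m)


v = sqrt(GM/r) = sqrt(6.674e-11 * 1.989e+30 / 7.929e+11) = 12939.1802

12939.1802 m/s


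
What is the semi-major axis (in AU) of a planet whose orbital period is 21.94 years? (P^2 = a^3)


a = P^(2/3) = 21.94^(2/3) = 7.8371

7.8371 AU


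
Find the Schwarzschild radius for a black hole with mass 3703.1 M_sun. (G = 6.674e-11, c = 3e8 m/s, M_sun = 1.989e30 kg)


M = 3703.1 * 1.989e30 kg = 7.3654659e+33 kg. rs = 2GM/c^2 = 2 * 6.674e-11 * 7.3654659e+33 / (3e8)^2 = 1.092e+07

1.092e+07 m


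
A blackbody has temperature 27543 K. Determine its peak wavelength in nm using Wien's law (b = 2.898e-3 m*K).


lam_max = b / T = 2.898e-3 / 27543 = 1.052e-07 m = 105.2173 nm

105.2173 nm


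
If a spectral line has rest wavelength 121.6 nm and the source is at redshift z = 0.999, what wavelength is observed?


lam_obs = lam_emit * (1 + z) = 121.6 * (1 + 0.999) = 243.0784

243.0784 nm


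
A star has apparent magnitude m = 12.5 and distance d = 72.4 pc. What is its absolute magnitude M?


M = m - 5*log10(d) + 5 = 12.5 - 5*log10(72.4) + 5 = 8.2013

8.2013


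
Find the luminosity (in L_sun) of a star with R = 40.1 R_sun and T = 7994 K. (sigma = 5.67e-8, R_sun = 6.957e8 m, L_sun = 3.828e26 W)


R = 40.1 * 6.957e8 m = 2.789757e+10 m. L = 4*pi*R^2*sigma*T^4 = 4*pi*(2.789757e+10)^2 * 5.67e-8 * 7994^4 = 2.264551754e+30 W. L/L_sun = 2.264551754e+30 / 3.828e26 = 5915.7569

5915.7569 L_sun


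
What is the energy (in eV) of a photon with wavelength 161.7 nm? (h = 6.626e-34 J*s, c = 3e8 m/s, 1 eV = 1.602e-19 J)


E = hc/lambda = 6.626e-34 * 3e8 / 1.617e-07 = 1.229e-18 J = 7.6736 eV

7.6736 eV


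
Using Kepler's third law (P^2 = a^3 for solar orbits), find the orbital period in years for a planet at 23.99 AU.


P = a^(3/2) = 23.99^1.5 = 117.502

117.502 years


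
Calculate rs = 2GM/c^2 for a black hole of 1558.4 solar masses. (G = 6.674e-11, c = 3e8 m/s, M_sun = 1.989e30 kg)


M = 1558.4 * 1.989e30 kg = 3.0996576e+33 kg. rs = 2GM/c^2 = 2 * 6.674e-11 * 3.0996576e+33 / (3e8)^2 = 4.597e+06

4.597e+06 m


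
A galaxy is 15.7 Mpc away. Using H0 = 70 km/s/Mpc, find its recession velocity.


v = H0 * d = 70 * 15.7 = 1099.0

1099.0 km/s


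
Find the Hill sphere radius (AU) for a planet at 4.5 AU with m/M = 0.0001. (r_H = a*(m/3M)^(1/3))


r_H = a * (m/3M)^(1/3) = 4.5 * (0.0001/3)^(1/3) = 0.1448

0.1448 AU


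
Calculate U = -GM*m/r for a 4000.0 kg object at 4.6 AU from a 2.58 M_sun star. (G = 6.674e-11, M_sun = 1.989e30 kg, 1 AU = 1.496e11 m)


M = 2.58 * 1.989e30 kg = 5.13162e+30 kg; r = 4.6 AU * 1.496e11 m/AU = 6.8816e+11 m. U = -GM*m/r = -(6.674e-11 * 5.13162e+30 * 4000.0) / 6.8816e+11 = -1.991e+12

-1.991e+12 J


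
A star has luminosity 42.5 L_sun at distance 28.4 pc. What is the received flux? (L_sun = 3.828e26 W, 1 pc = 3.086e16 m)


F = L / (4*pi*d^2) = 1.627e+28 / (4*pi*(8.764e+17)^2) = 1.685e-09

1.685e-09 W/m^2


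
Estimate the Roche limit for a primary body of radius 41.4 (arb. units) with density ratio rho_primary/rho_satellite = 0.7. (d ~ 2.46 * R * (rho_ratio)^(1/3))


d_Roche = 2.46 * 41.4 * 0.7^(1/3) = 90.4277

90.4277


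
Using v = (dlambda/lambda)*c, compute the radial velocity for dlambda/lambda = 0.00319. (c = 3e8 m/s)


v = (dlambda/lambda) * c = 0.00319 * 3e8 = 957000.0

957000.0 m/s


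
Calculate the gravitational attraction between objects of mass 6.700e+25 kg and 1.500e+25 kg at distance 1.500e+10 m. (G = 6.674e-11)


F = G*m1*m2/r^2 = 6.674e-11 * 6.700e+25 * 1.500e+25 / (1.500e+10)^2 = 6.674e-11 * 1.005e+51 / 2.250e+20 = 2.981e+20

2.981e+20 N


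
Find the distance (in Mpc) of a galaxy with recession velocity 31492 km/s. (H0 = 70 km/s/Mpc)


d = v / H0 = 31492 / 70 = 449.8857

449.8857 Mpc


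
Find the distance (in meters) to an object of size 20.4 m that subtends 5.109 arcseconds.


D = size / theta_rad, theta_rad = 5.109 * pi/(180*3600) = 2.477e-05, D = 823605.803

823605.803 m


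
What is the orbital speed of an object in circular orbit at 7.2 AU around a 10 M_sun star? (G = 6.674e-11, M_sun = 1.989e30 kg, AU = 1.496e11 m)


v = sqrt(GM/r) = sqrt(6.674e-11 * 1.989e+31 / 1.077e+12) = 35105.7655

35105.7655 m/s


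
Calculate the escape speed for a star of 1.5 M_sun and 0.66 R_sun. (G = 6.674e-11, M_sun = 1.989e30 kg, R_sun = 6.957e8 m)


M = 1.5 * 1.989e30 kg = 2.9835e+30 kg; R = 0.66 * 6.957e8 m = 4.59162e+08 m. v_esc = sqrt(2GM/R) = sqrt(2 * 6.674e-11 * 2.9835e+30 / 4.59162e+08) = 931296.8856

931296.8856 m/s


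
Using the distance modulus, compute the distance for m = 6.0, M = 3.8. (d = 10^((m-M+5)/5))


d = 10^((m - M + 5)/5) = 10^((6.0 - 3.8 + 5)/5) = 27.5423

27.5423 pc


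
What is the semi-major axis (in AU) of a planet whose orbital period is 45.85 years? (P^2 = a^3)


a = P^(2/3) = 45.85^(2/3) = 12.8103

12.8103 AU


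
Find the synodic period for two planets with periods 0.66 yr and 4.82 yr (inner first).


1/P_syn = |1/P1 - 1/P2| = |1/0.66 - 1/4.82| => P_syn = 0.7647

0.7647 years


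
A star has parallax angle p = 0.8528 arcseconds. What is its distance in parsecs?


d = 1/p = 1/0.8528 = 1.1726

1.1726 pc


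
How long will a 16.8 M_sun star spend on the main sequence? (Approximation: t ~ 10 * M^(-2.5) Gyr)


t = 10 * M^(-2.5) = 10 * 16.8^(-2.5) = 0.0086

0.0086 Gyr


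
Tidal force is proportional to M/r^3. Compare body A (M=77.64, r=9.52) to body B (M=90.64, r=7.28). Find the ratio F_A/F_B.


Ratio = (M1/r1^3) / (M2/r2^3) = (77.64/9.52^3) / (90.64/7.28^3) = 0.383

0.383


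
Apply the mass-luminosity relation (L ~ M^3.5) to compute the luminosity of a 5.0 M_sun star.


L/L_sun = (M/M_sun)^3.5 = 5.0^3.5 = 279.5085

279.5085 L_sun


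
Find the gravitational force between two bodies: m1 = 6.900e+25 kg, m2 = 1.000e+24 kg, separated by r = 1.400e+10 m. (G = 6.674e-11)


F = G*m1*m2/r^2 = 6.674e-11 * 6.900e+25 * 1.000e+24 / (1.400e+10)^2 = 6.674e-11 * 6.900e+49 / 1.960e+20 = 2.350e+19

2.350e+19 N


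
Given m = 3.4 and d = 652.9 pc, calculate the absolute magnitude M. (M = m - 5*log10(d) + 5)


M = m - 5*log10(d) + 5 = 3.4 - 5*log10(652.9) + 5 = -5.6742

-5.6742


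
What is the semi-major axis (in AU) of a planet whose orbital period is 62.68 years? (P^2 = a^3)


a = P^(2/3) = 62.68^(2/3) = 15.7792

15.7792 AU


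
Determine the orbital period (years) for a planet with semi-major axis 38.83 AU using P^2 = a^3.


P = a^(3/2) = 38.83^1.5 = 241.9642

241.9642 years


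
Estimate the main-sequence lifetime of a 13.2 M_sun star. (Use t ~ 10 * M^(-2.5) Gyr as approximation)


t = 10 * M^(-2.5) = 10 * 13.2^(-2.5) = 0.0158

0.0158 Gyr


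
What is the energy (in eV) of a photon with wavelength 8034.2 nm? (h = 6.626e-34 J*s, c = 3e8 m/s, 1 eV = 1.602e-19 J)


E = hc/lambda = 6.626e-34 * 3e8 / 8.034e-06 = 2.474e-20 J = 0.1544 eV

0.1544 eV


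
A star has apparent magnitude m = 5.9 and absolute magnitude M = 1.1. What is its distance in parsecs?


d = 10^((m - M + 5)/5) = 10^((5.9 - 1.1 + 5)/5) = 91.2011

91.2011 pc


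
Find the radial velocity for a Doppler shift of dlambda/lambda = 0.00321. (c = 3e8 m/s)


v = (dlambda/lambda) * c = 0.00321 * 3e8 = 963000.0

963000.0 m/s


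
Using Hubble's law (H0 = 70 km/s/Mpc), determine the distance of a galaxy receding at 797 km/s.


d = v / H0 = 797 / 70 = 11.3857

11.3857 Mpc


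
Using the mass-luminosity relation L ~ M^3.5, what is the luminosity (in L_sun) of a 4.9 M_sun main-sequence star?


L/L_sun = (M/M_sun)^3.5 = 4.9^3.5 = 260.4272

260.4272 L_sun


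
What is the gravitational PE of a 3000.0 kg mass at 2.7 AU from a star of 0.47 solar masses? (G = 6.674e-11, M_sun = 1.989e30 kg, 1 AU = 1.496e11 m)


M = 0.47 * 1.989e30 kg = 9.3483e+29 kg; r = 2.7 AU * 1.496e11 m/AU = 4.0392e+11 m. U = -GM*m/r = -(6.674e-11 * 9.3483e+29 * 3000.0) / 4.0392e+11 = -4.634e+11

-4.634e+11 J


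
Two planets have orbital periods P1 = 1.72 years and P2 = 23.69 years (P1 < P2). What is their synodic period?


1/P_syn = |1/P1 - 1/P2| = |1/1.72 - 1/23.69| => P_syn = 1.8547

1.8547 years


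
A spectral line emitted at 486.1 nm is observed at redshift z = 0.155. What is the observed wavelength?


lam_obs = lam_emit * (1 + z) = 486.1 * (1 + 0.155) = 561.4455

561.4455 nm


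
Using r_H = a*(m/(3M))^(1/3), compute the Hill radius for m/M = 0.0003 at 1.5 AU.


r_H = a * (m/3M)^(1/3) = 1.5 * (0.0003/3)^(1/3) = 0.0696

0.0696 AU


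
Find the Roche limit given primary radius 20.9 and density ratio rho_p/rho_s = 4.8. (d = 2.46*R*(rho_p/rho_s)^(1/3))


d_Roche = 2.46 * 20.9 * 4.8^(1/3) = 86.7285

86.7285
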